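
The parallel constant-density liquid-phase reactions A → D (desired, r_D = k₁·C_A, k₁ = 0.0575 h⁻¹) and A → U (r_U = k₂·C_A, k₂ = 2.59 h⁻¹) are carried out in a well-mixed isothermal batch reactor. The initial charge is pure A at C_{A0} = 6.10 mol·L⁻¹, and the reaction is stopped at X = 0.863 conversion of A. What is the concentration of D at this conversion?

C_A = C_{A0}(1−X) = 0.8357 mol·L⁻¹.
Both paths are first order in A, so the instantaneous fraction to D is constant: dC_D/d(−C_A) = k₁/(k₁+k₂) = 0.02172.
C_D = 0.02172·(C_{A0}−C_A) = 0.02172×5.264 = 0.114 mol·L⁻¹.

0.114 mol·L⁻¹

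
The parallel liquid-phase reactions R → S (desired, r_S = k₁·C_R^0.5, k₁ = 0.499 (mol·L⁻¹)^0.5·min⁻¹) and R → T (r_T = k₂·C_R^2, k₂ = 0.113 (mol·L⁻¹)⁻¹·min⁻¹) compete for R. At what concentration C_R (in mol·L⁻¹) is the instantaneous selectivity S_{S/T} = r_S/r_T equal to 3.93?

1.08 mol·L⁻¹

S_{S/T} = (k₁/k₂)·C_R^-1.5 ⇒ C_R = (S·k₂/k₁)^(1/(-1.5)).
= (3.93×0.113/0.499)^(-0.6667) = (0.8900)^(-0.6667) = 1.08 mol·L⁻¹.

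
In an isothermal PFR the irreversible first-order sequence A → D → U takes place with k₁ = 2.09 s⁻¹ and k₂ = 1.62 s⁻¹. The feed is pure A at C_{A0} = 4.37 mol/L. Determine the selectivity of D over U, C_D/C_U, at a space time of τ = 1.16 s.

0.456

Solving the coupled first-order balances gives C_D(τ) = [k₁/(k₂−k₁)]·C_{A0}·(e^(−k₁τ) − e^(−k₂τ)).
e^(−k₁τ) = e^(−2.09×1.16) = e^(−2.424) = 0.08853; e^(−k₂τ) = e^(−1.879) = 0.1527.
C_D = 2.09×4.37/(1.62−2.09) × (0.08853−0.1527) = (-19.43)×(-0.06418) = 1.247 mol/L.
C_A = C_{A0}e^(−k₁τ) = 0.3869 mol/L, so C_U = C_{A0}−C_A−C_D = 2.736 mol/L; C_D/C_U = 0.456.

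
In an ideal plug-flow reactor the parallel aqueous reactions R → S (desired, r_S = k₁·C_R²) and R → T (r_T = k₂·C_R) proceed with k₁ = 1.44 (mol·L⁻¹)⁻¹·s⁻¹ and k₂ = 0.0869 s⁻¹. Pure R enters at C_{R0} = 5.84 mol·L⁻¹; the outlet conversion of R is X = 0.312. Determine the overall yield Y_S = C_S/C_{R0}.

0.308

C_R = C_{R0}(1−X) = 4.018 mol·L⁻¹.
Along a PFR/batch, dC_T/dC_R = −r_T/(r_S+r_T) = −k₂/(k₂+k₁·C_R).
Integrating from C_{R0} to C_R: C_T = (0.0869/1.44)·ln[(0.0869+1.44·5.84)/(0.0869+1.44·4.02)] = 0.06035·ln(8.496/5.873) = 0.02229 mol·L⁻¹.
Then C_S = (C_{R0}−C_R) − C_T = 1.822 − 0.02229 = 1.800 mol·L⁻¹.
Y_S = C_S/C_{R0} = 1.800/5.84 = 0.308.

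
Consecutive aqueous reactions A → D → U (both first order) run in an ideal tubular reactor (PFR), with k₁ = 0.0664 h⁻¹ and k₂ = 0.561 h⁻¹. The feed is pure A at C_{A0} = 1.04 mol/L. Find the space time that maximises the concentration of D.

The intermediate peaks when r₁ = r₂, i.e. k₁e^(−k₁τ) = k₂e^(−k₂τ), giving τ_opt = ln(k₂/k₁)/(k₂−k₁).
= ln(0.561/0.0664)/(0.561−0.0664) = ln(8.449)/0.4946 = 2.134/0.4946 = 4.31 h.

4.31 h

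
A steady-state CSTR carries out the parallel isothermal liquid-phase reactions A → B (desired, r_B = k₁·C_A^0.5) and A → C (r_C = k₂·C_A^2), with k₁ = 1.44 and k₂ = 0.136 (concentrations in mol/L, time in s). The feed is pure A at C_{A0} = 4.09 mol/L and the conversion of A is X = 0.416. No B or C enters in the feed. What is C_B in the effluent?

1.26 mol/L

Exit C_A = C_{A0}(1−X) = 4.09×0.584 = 2.389 mol/L.
A CSTR operates uniformly at the exit composition, giving r_B = 2.226 and r_C = 0.7759 (each k·C_A^n at C_A = 2.389).
Fraction of consumed A going to B: r_B/(r_B+r_C) = 0.7415.
C_B = 0.7415·C_{A0}·X = 0.7415×4.09×0.416 = 1.26 mol/L.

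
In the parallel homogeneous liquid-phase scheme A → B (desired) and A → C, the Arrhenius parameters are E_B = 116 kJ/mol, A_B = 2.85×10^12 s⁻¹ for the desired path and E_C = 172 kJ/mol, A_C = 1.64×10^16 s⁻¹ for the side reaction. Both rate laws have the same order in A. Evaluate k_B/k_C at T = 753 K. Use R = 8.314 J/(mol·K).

1.33

Since both paths have the same order in A, the concentration cancels and S_{B/C} = k_B/k_C = (A_B/A_C)·exp[(E_C−E_B)/(RT)].
(E_C−E_B)/(RT) = (172−116)×10³/(8.314×753) = 56000/6260 = 8.945.
k_B/k_C = (2.85×10^12/1.64×10^16)·exp(8.945) = 1.738×10^-4 × 7670 = 1.33.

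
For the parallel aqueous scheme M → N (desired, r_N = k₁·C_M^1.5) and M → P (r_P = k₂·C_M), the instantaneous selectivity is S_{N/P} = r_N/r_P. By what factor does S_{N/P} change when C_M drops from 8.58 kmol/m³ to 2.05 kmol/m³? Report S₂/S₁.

S_{N/P} = (k₁/k₂)·C_M^0.5, so S₂/S₁ = (C_{M,2}/C_{M,1})^0.5.
= (2.05/8.58)^0.5 = (0.2389)^0.5 = 0.489.
Selectivity toward N falls as C_M falls — high-concentration operation is favoured.

0.489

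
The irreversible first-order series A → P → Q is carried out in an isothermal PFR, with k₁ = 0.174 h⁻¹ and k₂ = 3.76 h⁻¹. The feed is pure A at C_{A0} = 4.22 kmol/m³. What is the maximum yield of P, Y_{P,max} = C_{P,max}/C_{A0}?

0.0399

For a first-order series the maximum intermediate yield is C_{P,max}/C_{A0} = (k₁/k₂)^[k₂/(k₂−k₁)].
= (0.174/3.76)^(3.76/(3.76−0.174)) = (0.04628)^(1.049) = 0.03987.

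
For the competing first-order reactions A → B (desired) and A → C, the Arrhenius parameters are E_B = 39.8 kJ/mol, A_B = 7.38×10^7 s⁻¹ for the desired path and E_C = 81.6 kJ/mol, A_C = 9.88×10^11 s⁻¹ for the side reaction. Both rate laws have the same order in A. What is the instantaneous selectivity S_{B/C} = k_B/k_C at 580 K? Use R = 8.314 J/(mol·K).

0.434

k_B/k_C = (A_B/A_C)·exp[−(E_B−E_C)/(RT)] = (A_B/A_C)·exp[(E_C−E_B)/(RT)].
(E_C−E_B)/(RT) = (81.6−39.8)×10³/(8.314×580) = 41800/4822 = 8.668.
k_B/k_C = (7.38×10^7/9.88×10^11)·exp(8.668) = 7.470×10^-5 × 5816 = 0.434.
Since E_B < E_C, lowering the temperature improves selectivity toward B.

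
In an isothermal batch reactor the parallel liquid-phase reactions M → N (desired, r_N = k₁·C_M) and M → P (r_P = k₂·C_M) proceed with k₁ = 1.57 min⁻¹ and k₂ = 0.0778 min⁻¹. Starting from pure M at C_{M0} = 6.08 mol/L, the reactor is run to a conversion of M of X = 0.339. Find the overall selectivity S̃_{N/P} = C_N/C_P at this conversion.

20.2

C_M = C_{M0}(1−X) = 4.019 mol/L.
Both paths are first order in M, so the instantaneous fraction to N is constant: dC_N/d(−C_M) = k₁/(k₁+k₂) = 0.9528.
C_N = 0.9528·(C_{M0}−C_M) = 0.9528×2.061 = 1.96 mol/L.
C_P = (C_{M0}−C_M)−C_N = 0.09731 mol/L; S̃_{N/P} = 1.964/0.09731 = 20.2.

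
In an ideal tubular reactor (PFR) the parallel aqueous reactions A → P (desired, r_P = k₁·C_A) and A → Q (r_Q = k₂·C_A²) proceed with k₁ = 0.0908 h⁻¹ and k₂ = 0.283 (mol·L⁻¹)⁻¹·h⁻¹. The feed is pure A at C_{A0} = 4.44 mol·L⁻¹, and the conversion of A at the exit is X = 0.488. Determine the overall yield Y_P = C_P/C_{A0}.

C_A = C_{A0}(1−X) = 2.273 mol·L⁻¹.
Along a PFR/batch, dC_P/dC_A = −r_P/(r_P+r_Q) = −k₁/(k₁+k₂·C_A).
Integrating from C_{A0} to C_A: C_P = (0.0908/0.283)·ln[(0.0908+0.283·4.44)/(0.0908+0.283·2.27)] = 0.3208·ln(1.347/0.7341) = 0.1948 mol·L⁻¹.
Y_P = C_P/C_{A0} = 0.1948/4.44 = 0.0439.

0.0439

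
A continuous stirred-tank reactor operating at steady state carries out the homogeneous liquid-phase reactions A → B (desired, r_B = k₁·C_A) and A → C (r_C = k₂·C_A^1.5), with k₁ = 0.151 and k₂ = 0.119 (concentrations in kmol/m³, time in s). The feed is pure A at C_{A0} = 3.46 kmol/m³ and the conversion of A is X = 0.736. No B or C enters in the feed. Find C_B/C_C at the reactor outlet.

Exit C_A = C_{A0}(1−X) = 3.46×0.264 = 0.9134 kmol/m³.
Rates in a CSTR are evaluated at the outlet concentration: r_B = 0.151×0.9134 = 0.1379, r_C = 0.119×0.9134^1.5 = 0.1039.
Overall selectivity = C_B/C_C = r_Bτ/(r_Cτ) = r_B/r_C = 1.33.

1.33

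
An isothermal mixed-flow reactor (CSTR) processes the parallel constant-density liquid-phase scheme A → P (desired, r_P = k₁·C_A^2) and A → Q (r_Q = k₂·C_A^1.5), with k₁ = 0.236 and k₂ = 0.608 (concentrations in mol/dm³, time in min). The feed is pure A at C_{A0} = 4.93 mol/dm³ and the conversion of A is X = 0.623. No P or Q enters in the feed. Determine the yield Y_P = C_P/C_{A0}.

Exit C_A = C_{A0}(1−X) = 4.93×0.377 = 1.859 mol/dm³.
A CSTR operates uniformly at the exit composition, giving r_P = 0.8152 and r_Q = 1.541 (each k·C_A^n at C_A = 1.859).
Fraction of consumed A going to P: r_P/(r_P+r_Q) = 0.3461.
C_P = 0.3461·C_{A0}·X = 0.3461×4.93×0.623 = 1.06 mol/dm³; Y_P = C_P/C_{A0} = 0.216.

0.216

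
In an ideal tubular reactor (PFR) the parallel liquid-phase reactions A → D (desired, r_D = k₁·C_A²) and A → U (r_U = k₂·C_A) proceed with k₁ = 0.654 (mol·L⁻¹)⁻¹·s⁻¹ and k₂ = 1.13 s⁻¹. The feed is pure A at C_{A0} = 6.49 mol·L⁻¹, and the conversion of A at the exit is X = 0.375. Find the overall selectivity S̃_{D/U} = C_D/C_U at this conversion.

3.01

C_A = C_{A0}(1−X) = 4.056 mol·L⁻¹.
Along a PFR/batch, dC_U/dC_A = −r_U/(r_D+r_U) = −k₂/(k₂+k₁·C_A).
Integrating from C_{A0} to C_A: C_U = (1.13/0.654)·ln[(1.13+0.654·6.49)/(1.13+0.654·4.06)] = 1.728·ln(5.374/3.783) = 0.6068 mol·L⁻¹.
Then C_D = (C_{A0}−C_A) − C_U = 2.434 − 0.6068 = 1.827 mol·L⁻¹.
S̃_{D/U} = C_D/C_U = 1.827/0.6068 = 3.01.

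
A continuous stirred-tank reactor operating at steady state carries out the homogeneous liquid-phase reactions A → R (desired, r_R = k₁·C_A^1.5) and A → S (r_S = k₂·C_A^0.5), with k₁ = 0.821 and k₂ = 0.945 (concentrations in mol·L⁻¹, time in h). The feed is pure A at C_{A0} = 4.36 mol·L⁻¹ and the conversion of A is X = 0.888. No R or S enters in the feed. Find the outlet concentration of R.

1.15 mol·L⁻¹

Exit C_A = C_{A0}(1−X) = 4.36×0.112 = 0.4883 mol·L⁻¹.
In a CSTR the entire volume is at exit conditions, so r_R = 0.821×0.4883^1.5 = 0.2802 and r_S = 0.945×0.4883^0.5 = 0.6604.
Fraction of consumed A going to R: r_R/(r_R+r_S) = 0.2979.
C_R = 0.2979·C_{A0}·X = 0.2979×4.36×0.888 = 1.15 mol·L⁻¹.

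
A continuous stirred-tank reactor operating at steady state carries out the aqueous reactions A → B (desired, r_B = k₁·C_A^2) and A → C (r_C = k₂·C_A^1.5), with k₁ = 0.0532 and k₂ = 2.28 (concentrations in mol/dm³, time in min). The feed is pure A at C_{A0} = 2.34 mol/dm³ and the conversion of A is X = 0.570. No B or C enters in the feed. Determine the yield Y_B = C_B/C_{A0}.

0.0130

Exit C_A = C_{A0}(1−X) = 2.34×0.430 = 1.006 mol/dm³.
A CSTR operates uniformly at the exit composition, giving r_B = 0.05386 and r_C = 2.301 (each k·C_A^n at C_A = 1.006).
Fraction of consumed A going to B: r_B/(r_B+r_C) = 0.02287.
C_B = 0.02287·C_{A0}·X = 0.02287×2.34×0.570 = 0.0305 mol/dm³; Y_B = C_B/C_{A0} = 0.0130.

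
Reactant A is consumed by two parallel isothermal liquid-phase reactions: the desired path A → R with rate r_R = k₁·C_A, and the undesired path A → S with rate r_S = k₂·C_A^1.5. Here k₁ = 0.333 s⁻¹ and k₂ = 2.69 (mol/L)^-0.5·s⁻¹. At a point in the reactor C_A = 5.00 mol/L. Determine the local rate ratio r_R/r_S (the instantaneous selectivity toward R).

0.0554

S_{R/S} = r_R/r_S = (k₁·C_A)/(k₂·C_A^1.5) = (k₁/k₂)·C_A^-0.5.
= (0.333×5.000) / (2.69×5.000^1.5) = 1.665/30.08 = 0.0554.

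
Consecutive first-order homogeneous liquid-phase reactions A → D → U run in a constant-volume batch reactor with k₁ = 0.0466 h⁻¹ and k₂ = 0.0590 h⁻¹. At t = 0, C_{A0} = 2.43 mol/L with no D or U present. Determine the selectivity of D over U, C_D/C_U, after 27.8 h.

For first-order series with pure A initially, C_D(t) = k₁C_{A0}/(k₂−k₁)·(e^(−k₁t) − e^(−k₂t)).
e^(−k₁t) = e^(−0.0466×27.8) = e^(−1.295) = 0.2738; e^(−k₂t) = e^(−1.640) = 0.1939.
C_D = 0.0466×2.43/(0.0590−0.0466) × (0.2738−0.1939) = 9.132×0.07983 = 0.7290 mol/L.
C_A = C_{A0}e^(−k₁t) = 0.6653 mol/L, so C_U = C_{A0}−C_A−C_D = 1.036 mol/L; C_D/C_U = 0.704.

0.704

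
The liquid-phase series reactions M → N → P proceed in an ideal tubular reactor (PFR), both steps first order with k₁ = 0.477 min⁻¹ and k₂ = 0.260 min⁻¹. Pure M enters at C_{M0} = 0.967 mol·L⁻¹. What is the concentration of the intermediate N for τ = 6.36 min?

The intermediate concentration in a first-order A→B→C sequence is C_N = k₁C_{M0}(e^(−k₁τ) − e^(−k₂τ))/(k₂−k₁).
e^(−k₁τ) = e^(−0.477×6.36) = e^(−3.034) = 0.04814; e^(−k₂τ) = e^(−1.654) = 0.1914.
C_N = 0.477×0.967/(0.260−0.477) × (0.04814−0.1914) = (-2.126)×(-0.1432) = 0.3044 mol·L⁻¹.

0.304 mol·L⁻¹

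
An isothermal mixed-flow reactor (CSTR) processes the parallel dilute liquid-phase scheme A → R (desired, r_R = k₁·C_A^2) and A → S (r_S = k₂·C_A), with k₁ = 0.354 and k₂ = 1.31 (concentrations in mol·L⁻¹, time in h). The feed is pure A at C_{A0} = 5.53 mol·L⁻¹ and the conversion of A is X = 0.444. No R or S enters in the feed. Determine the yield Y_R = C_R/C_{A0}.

0.201

Exit C_A = C_{A0}(1−X) = 5.53×0.556 = 3.075 mol·L⁻¹.
In a CSTR the entire volume is at exit conditions, so r_R = 0.354×3.075^2 = 3.347 and r_S = 1.31×3.075 = 4.028.
Fraction of consumed A going to R: r_R/(r_R+r_S) = 0.4538.
C_R = 0.4538·C_{A0}·X = 0.4538×5.53×0.444 = 1.11 mol·L⁻¹; Y_R = C_R/C_{A0} = 0.201.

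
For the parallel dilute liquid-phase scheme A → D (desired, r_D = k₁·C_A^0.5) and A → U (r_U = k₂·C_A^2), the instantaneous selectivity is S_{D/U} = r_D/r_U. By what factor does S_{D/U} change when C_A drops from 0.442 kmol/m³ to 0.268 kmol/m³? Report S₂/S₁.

S_{D/U} = (k₁/k₂)·C_A^-1.5, so S₂/S₁ = (C_{A,2}/C_{A,1})^-1.5.
= (0.268/0.442)^(-1.5) = (0.6063)^(-1.5) = 2.12.

2.12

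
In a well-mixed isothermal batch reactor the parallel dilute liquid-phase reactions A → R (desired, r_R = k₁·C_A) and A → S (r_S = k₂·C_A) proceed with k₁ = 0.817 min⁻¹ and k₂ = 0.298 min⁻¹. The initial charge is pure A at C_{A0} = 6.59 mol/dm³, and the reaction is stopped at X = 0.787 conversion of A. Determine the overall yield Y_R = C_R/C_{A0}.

C_A = C_{A0}(1−X) = 1.404 mol/dm³.
Both paths are first order in A, so the instantaneous fraction to R is constant: dC_R/d(−C_A) = k₁/(k₁+k₂) = 0.7327.
C_R = 0.7327·(C_{A0}−C_A) = 0.7327×5.186 = 3.80 mol/dm³.
Y_R = C_R/C_{A0} = 3.800/6.59 = 0.577.

0.577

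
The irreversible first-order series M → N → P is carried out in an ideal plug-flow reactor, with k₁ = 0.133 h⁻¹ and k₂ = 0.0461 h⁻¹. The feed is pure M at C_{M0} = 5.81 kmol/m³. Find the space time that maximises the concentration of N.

Setting dC_N/dτ = 0 gives τ_opt = ln(k₂/k₁)/(k₂−k₁).
= ln(0.0461/0.133)/(0.0461−0.133) = ln(0.3466)/-0.08690 = -1.060/-0.08690 = 12.2 h.

12.2 h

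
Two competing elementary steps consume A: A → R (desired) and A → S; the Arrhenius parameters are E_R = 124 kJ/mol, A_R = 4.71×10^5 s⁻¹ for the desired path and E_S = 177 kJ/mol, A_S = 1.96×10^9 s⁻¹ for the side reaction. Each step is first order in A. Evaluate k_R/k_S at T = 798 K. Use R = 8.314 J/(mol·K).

0.708

Since both paths have the same order in A, the concentration cancels and S_{R/S} = k_R/k_S = (A_R/A_S)·exp[(E_S−E_R)/(RT)].
(E_S−E_R)/(RT) = (177−124)×10³/(8.314×798) = 53000/6635 = 7.988.
k_R/k_S = (4.71×10^5/1.96×10^9)·exp(7.988) = 2.403×10^-4 × 2947 = 0.708.
Since E_R < E_S, lowering the temperature improves selectivity toward R.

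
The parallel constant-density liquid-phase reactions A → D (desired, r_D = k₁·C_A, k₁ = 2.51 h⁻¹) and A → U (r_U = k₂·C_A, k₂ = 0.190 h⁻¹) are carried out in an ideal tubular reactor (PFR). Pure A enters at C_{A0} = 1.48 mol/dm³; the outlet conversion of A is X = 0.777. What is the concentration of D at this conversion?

C_A = C_{A0}(1−X) = 0.3300 mol/dm³.
Both paths are first order in A, so the instantaneous fraction to D is constant: dC_D/d(−C_A) = k₁/(k₁+k₂) = 0.9296.
C_D = 0.9296·(C_{A0}−C_A) = 0.9296×1.150 = 1.07 mol/dm³.

1.07 mol/dm³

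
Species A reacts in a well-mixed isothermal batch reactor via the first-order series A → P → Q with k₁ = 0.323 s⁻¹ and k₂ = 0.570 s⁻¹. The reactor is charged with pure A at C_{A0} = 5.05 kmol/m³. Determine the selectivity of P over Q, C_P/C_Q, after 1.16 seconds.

2.53

The intermediate concentration in a first-order A→B→C sequence is C_P = k₁C_{A0}(e^(−k₁t) − e^(−k₂t))/(k₂−k₁).
e^(−k₁t) = e^(−0.323×1.16) = e^(−0.3747) = 0.6875; e^(−k₂t) = e^(−0.6612) = 0.5162.
C_P = 0.323×5.05/(0.570−0.323) × (0.6875−0.5162) = 6.604×0.1713 = 1.131 kmol/m³.
C_A = C_{A0}e^(−k₁t) = 3.472 kmol/m³, so C_Q = C_{A0}−C_A−C_P = 0.4470 kmol/m³; C_P/C_Q = 2.53.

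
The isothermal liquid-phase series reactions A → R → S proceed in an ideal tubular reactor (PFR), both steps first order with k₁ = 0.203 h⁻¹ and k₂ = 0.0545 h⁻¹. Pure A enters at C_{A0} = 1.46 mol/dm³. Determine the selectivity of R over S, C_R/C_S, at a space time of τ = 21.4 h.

Solving the coupled first-order balances gives C_R(τ) = [k₁/(k₂−k₁)]·C_{A0}·(e^(−k₁τ) − e^(−k₂τ)).
e^(−k₁τ) = e^(−0.203×21.4) = e^(−4.344) = 0.01298; e^(−k₂τ) = e^(−1.166) = 0.3115.
C_R = 0.203×1.46/(0.0545−0.203) × (0.01298−0.3115) = (-1.996)×(-0.2985) = 0.5958 mol/dm³.
C_A = C_{A0}e^(−k₁τ) = 0.01895 mol/dm³, so C_S = C_{A0}−C_A−C_R = 0.8452 mol/dm³; C_R/C_S = 0.705.

0.705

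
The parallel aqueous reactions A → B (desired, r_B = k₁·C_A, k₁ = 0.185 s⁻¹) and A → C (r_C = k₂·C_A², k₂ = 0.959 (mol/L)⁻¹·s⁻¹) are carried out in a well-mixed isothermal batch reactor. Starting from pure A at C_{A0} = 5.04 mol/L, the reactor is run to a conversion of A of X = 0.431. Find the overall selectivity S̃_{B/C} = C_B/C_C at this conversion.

C_A = C_{A0}(1−X) = 2.868 mol/L.
Along a PFR/batch, dC_B/dC_A = −r_B/(r_B+r_C) = −k₁/(k₁+k₂·C_A).
Integrating from C_{A0} to C_A: C_B = (0.185/0.959)·ln[(0.185+0.959·5.04)/(0.185+0.959·2.87)] = 0.1929·ln(5.018/2.935) = 0.1035 mol/L.
C_C = (C_{A0}−C_A)−C_B = 2.069 mol/L; S̃_{B/C} = 0.1035/2.069 = 0.0500.

0.0500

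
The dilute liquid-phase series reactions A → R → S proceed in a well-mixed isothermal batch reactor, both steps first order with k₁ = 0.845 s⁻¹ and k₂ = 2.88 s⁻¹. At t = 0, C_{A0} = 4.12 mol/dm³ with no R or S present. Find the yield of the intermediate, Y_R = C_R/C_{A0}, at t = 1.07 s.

0.149

For first-order series with pure A initially, C_R(t) = k₁C_{A0}/(k₂−k₁)·(e^(−k₁t) − e^(−k₂t)).
e^(−k₁t) = e^(−0.845×1.07) = e^(−0.9042) = 0.4049; e^(−k₂t) = e^(−3.082) = 0.04589.
C_R = 0.845×4.12/(2.88−0.845) × (0.4049−0.04589) = 1.711×0.3590 = 0.6142 mol/dm³.
Y_R = C_R/C_{A0} = 0.6142/4.12 = 0.149.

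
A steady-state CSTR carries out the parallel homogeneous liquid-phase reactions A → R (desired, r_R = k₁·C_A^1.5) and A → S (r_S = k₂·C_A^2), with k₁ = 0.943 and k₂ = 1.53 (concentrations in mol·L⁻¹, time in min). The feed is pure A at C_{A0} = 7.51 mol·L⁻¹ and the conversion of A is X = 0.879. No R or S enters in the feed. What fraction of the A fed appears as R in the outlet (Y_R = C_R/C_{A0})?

0.345

Exit C_A = C_{A0}(1−X) = 7.51×0.121 = 0.9087 mol·L⁻¹.
In a CSTR the entire volume is at exit conditions, so r_R = 0.943×0.9087^1.5 = 0.8169 and r_S = 1.53×0.9087^2 = 1.263.
Fraction of consumed A going to R: r_R/(r_R+r_S) = 0.3927.
C_R = 0.3927·C_{A0}·X = 0.3927×7.51×0.879 = 2.59 mol·L⁻¹; Y_R = C_R/C_{A0} = 0.345.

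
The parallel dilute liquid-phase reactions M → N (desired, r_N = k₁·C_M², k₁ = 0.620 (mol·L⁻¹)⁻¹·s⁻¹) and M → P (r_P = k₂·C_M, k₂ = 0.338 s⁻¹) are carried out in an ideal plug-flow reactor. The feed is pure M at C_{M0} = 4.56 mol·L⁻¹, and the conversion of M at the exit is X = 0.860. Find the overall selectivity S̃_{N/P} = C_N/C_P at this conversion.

C_M = C_{M0}(1−X) = 0.6384 mol·L⁻¹.
Along a PFR/batch, dC_P/dC_M = −r_P/(r_N+r_P) = −k₂/(k₂+k₁·C_M).
Integrating from C_{M0} to C_M: C_P = (0.338/0.620)·ln[(0.338+0.620·4.56)/(0.338+0.620·0.638)] = 0.5452·ln(3.165/0.7338) = 0.7969 mol·L⁻¹.
Then C_N = (C_{M0}−C_M) − C_P = 3.922 − 0.7969 = 3.125 mol·L⁻¹.
S̃_{N/P} = C_N/C_P = 3.125/0.7969 = 3.92.

3.92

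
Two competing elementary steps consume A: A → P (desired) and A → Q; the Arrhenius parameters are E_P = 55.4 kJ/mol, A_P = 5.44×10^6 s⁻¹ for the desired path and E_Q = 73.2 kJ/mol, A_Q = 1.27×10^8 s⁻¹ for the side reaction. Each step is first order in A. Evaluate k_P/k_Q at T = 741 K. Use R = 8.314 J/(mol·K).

With equal orders, S_{P/Q} = k_P/k_Q = (A_P/A_Q)·exp[(E_Q−E_P)/(RT)].
(E_Q−E_P)/(RT) = (73.2−55.4)×10³/(8.314×741) = 17800/6161 = 2.889.
k_P/k_Q = (5.44×10^6/1.27×10^8)·exp(2.889) = 0.04283 × 17.98 = 0.770.
Since E_P < E_Q, lowering the temperature improves selectivity toward P.

0.770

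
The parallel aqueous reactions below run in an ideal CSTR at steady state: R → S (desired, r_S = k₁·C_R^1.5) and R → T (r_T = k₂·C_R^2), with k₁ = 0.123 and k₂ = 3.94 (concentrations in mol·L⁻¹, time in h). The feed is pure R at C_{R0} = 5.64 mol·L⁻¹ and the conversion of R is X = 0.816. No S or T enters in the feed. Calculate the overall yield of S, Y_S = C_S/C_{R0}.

Exit C_R = C_{R0}(1−X) = 5.64×0.184 = 1.038 mol·L⁻¹.
A CSTR operates uniformly at the exit composition, giving r_S = 0.1300 and r_T = 4.243 (each k·C_R^n at C_R = 1.038).
Fraction of consumed R going to S: r_S/(r_S+r_T) = 0.02973.
C_S = 0.02973·C_{R0}·X = 0.02973×5.64×0.816 = 0.137 mol·L⁻¹; Y_S = C_S/C_{R0} = 0.0243.

0.0243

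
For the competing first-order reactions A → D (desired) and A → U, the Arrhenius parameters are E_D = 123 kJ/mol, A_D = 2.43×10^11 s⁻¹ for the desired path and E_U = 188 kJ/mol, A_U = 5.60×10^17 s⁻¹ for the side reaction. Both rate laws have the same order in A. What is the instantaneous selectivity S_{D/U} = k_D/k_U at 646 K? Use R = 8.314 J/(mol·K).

With equal orders, S_{D/U} = k_D/k_U = (A_D/A_U)·exp[(E_U−E_D)/(RT)].
(E_U−E_D)/(RT) = (188−123)×10³/(8.314×646) = 65000/5371 = 12.10.
k_D/k_U = (2.43×10^11/5.60×10^17)·exp(12.10) = 4.339×10^-7 × 1.803×10^5 = 0.0782.
Since E_D < E_U, lowering the temperature improves selectivity toward D.

0.0782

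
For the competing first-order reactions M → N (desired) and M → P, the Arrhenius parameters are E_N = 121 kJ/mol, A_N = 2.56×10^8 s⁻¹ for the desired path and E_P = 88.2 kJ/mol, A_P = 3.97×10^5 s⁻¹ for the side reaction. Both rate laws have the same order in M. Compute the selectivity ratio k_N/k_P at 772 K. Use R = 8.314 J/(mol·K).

k_N/k_P = (A_N/A_P)·exp[−(E_N−E_P)/(RT)] = (A_N/A_P)·exp[(E_P−E_N)/(RT)].
(E_P−E_N)/(RT) = (88.2−121)×10³/(8.314×772) = -32800/6418 = -5.110.
k_N/k_P = (2.56×10^8/3.97×10^5)·exp(-5.110) = 644.8 × 0.006034 = 3.89.

3.89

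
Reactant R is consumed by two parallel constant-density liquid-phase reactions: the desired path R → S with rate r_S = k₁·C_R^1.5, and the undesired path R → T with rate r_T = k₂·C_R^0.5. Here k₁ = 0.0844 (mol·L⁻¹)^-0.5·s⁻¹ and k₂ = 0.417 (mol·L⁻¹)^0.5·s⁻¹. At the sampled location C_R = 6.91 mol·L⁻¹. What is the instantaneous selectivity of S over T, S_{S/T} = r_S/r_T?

1.40

S_{S/T} = r_S/r_T = (k₁·C_R^1.5)/(k₂·C_R^0.5) = (k₁/k₂)·C_R.
= (0.0844×6.910^1.5) / (0.417×6.910^0.5) = 1.533/1.096 = 1.40.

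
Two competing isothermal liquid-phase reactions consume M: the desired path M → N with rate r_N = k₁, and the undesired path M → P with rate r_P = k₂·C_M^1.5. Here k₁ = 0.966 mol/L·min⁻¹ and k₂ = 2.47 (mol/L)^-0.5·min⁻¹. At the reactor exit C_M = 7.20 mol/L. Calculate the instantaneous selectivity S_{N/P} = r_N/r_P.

0.0202

S_{N/P} = r_N/r_P = (k₁)/(k₂·C_M^1.5) = (k₁/k₂)·C_M^-1.5.
= (0.966) / (2.47×7.200^1.5) = 0.9660/47.72 = 0.0202.
The undesired path is higher order in M, so low C_M (CSTR or dilute feed) favours N.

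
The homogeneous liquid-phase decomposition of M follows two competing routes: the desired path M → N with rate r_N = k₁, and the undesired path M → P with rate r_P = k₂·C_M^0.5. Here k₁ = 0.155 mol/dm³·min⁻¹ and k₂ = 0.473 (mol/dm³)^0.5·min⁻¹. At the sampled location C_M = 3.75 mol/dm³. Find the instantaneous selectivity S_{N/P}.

S_{N/P} = r_N/r_P = (k₁)/(k₂·C_M^0.5) = (k₁/k₂)·C_M^-0.5.
= (0.155) / (0.473×3.750^0.5) = 0.1550/0.9160 = 0.169.

0.169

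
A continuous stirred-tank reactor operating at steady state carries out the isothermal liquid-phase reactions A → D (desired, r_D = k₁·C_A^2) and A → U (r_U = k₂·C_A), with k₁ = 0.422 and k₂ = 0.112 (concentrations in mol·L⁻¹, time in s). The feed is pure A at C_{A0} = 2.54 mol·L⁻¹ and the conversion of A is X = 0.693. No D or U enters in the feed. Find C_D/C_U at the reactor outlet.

Exit C_A = C_{A0}(1−X) = 2.54×0.307 = 0.7798 mol·L⁻¹.
Rates in a CSTR are evaluated at the outlet concentration: r_D = 0.422×0.7798^2 = 0.2566, r_U = 0.112×0.7798 = 0.08734.
Overall selectivity = C_D/C_U = r_Dτ/(r_Uτ) = r_D/r_U = 2.94.

2.94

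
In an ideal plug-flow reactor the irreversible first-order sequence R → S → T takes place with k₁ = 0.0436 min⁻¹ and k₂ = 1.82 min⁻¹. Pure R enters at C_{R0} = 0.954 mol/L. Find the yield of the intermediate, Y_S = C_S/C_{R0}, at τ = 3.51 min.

0.0210

Solving the coupled first-order balances gives C_S(τ) = [k₁/(k₂−k₁)]·C_{R0}·(e^(−k₁τ) − e^(−k₂τ)).
e^(−k₁τ) = e^(−0.0436×3.51) = e^(−0.1530) = 0.8581; e^(−k₂τ) = e^(−6.388) = 0.001681.
C_S = 0.0436×0.954/(1.82−0.0436) × (0.8581−0.001681) = 0.02341×0.8564 = 0.02005 mol/L.
Y_S = C_S/C_{R0} = 0.02005/0.954 = 0.0210.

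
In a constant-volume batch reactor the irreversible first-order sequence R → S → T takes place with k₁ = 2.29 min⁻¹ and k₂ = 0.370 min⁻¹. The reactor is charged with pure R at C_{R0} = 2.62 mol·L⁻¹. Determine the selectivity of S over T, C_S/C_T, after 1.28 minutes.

2.54

Solving the coupled first-order balances gives C_S(t) = [k₁/(k₂−k₁)]·C_{R0}·(e^(−k₁t) − e^(−k₂t)).
e^(−k₁t) = e^(−2.29×1.28) = e^(−2.931) = 0.05333; e^(−k₂t) = e^(−0.4736) = 0.6228.
C_S = 2.29×2.62/(0.370−2.29) × (0.05333−0.6228) = (-3.125)×(-0.5694) = 1.779 mol·L⁻¹.
C_R = C_{R0}e^(−k₁t) = 0.1397 mol·L⁻¹, so C_T = C_{R0}−C_R−C_S = 0.7009 mol·L⁻¹; C_S/C_T = 2.54.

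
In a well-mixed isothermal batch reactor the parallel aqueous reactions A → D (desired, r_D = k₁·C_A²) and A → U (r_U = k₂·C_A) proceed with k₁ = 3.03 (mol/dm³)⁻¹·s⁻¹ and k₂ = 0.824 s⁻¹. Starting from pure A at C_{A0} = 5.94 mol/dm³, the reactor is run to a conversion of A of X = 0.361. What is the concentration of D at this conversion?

C_A = C_{A0}(1−X) = 3.796 mol/dm³.
Along a PFR/batch, dC_U/dC_A = −r_U/(r_D+r_U) = −k₂/(k₂+k₁·C_A).
Integrating from C_{A0} to C_A: C_U = (0.824/3.03)·ln[(0.824+3.03·5.94)/(0.824+3.03·3.80)] = 0.2719·ln(18.82/12.32) = 0.1151 mol/dm³.
Then C_D = (C_{A0}−C_A) − C_U = 2.144 − 0.1151 = 2.029 mol/dm³.

2.03 mol/dm³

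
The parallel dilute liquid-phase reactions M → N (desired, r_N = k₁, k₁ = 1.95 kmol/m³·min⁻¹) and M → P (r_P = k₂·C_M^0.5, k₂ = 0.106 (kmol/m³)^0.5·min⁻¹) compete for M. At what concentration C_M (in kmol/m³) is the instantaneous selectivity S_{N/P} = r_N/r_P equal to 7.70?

5.71 kmol/m³

S_{N/P} = (k₁/k₂)·C_M^-0.5 ⇒ C_M = (S·k₂/k₁)^(-2).
= (7.70×0.106/1.95)^(-2) = (0.4186)^(-2) = 5.71 kmol/m³.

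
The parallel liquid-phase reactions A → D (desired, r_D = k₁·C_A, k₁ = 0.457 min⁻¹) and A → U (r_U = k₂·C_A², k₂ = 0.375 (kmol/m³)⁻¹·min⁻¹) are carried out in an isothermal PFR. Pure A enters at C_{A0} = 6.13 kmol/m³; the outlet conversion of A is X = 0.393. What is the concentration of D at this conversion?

0.484 kmol/m³

C_A = C_{A0}(1−X) = 3.721 kmol/m³.
Along a PFR/batch, dC_D/dC_A = −r_D/(r_D+r_U) = −k₁/(k₁+k₂·C_A).
Integrating from C_{A0} to C_A: C_D = (0.457/0.375)·ln[(0.457+0.375·6.13)/(0.457+0.375·3.72)] = 1.219·ln(2.756/1.852) = 0.4841 kmol/m³.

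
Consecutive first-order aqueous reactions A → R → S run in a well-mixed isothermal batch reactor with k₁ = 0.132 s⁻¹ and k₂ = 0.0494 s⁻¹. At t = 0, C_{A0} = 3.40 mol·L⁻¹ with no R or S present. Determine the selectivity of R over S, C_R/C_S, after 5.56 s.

6.14

Solving the coupled first-order balances gives C_R(t) = [k₁/(k₂−k₁)]·C_{A0}·(e^(−k₁t) − e^(−k₂t)).
e^(−k₁t) = e^(−0.132×5.56) = e^(−0.7339) = 0.4800; e^(−k₂t) = e^(−0.2747) = 0.7598.
C_R = 0.132×3.40/(0.0494−0.132) × (0.4800−0.7598) = (-5.433)×(-0.2798) = 1.520 mol·L⁻¹.
C_A = C_{A0}e^(−k₁t) = 1.632 mol·L⁻¹, so C_S = C_{A0}−C_A−C_R = 0.2476 mol·L⁻¹; C_R/C_S = 6.14.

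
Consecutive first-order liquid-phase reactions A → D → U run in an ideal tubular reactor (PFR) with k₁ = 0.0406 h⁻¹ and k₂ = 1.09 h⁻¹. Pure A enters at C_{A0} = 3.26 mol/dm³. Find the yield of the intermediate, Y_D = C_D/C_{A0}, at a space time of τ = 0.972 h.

Solving the coupled first-order balances gives C_D(τ) = [k₁/(k₂−k₁)]·C_{A0}·(e^(−k₁τ) − e^(−k₂τ)).
e^(−k₁τ) = e^(−0.0406×0.972) = e^(−0.03946) = 0.9613; e^(−k₂τ) = e^(−1.059) = 0.3466.
C_D = 0.0406×3.26/(1.09−0.0406) × (0.9613−0.3466) = 0.1261×0.6147 = 0.07753 mol/dm³.
Y_D = C_D/C_{A0} = 0.07753/3.26 = 0.0238.

0.0238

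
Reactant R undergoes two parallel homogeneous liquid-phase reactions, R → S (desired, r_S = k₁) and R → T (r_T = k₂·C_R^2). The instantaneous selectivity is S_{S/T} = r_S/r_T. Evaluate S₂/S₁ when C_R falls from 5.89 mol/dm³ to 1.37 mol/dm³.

18.5

S_{S/T} = (k₁/k₂)·C_R^-2, so S₂/S₁ = (C_{R,2}/C_{R,1})^-2.
= (1.37/5.89)^(-2) = (0.2326)^(-2) = 18.5.
Selectivity toward S rises as C_R falls — low-concentration operation is favoured.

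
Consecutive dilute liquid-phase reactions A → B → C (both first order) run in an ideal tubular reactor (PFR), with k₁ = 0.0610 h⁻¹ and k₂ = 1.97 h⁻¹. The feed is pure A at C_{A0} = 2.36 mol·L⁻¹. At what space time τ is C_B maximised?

The intermediate peaks when r₁ = r₂, i.e. k₁e^(−k₁τ) = k₂e^(−k₂τ), giving τ_opt = ln(k₂/k₁)/(k₂−k₁).
= ln(1.97/0.0610)/(1.97−0.0610) = ln(32.30)/1.909 = 3.475/1.909 = 1.82 h.

1.82 h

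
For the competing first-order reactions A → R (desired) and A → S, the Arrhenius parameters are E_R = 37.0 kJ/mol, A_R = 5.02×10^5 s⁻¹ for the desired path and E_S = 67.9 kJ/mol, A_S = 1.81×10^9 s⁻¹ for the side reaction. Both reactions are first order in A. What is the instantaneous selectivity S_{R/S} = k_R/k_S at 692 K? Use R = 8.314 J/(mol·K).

0.0596

With equal orders, S_{R/S} = k_R/k_S = (A_R/A_S)·exp[(E_S−E_R)/(RT)].
(E_S−E_R)/(RT) = (67.9−37.0)×10³/(8.314×692) = 30900/5753 = 5.371.
k_R/k_S = (5.02×10^5/1.81×10^9)·exp(5.371) = 2.773×10^-4 × 215.0 = 0.0596.
Since E_R < E_S, lowering the temperature improves selectivity toward R.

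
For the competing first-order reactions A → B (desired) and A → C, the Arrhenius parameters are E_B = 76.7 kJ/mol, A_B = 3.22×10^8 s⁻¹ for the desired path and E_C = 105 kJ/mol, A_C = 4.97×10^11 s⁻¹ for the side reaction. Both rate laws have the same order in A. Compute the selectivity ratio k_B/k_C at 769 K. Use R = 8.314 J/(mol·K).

With equal orders, S_{B/C} = k_B/k_C = (A_B/A_C)·exp[(E_C−E_B)/(RT)].
(E_C−E_B)/(RT) = (105−76.7)×10³/(8.314×769) = 28300/6393 = 4.426.
k_B/k_C = (3.22×10^8/4.97×10^11)·exp(4.426) = 6.479×10^-4 × 83.63 = 0.0542.
Since E_B < E_C, lowering the temperature improves selectivity toward B.

0.0542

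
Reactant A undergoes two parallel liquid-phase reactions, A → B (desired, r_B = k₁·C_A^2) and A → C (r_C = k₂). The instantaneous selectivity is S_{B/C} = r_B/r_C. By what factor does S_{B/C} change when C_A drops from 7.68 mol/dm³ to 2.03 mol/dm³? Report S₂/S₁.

0.0699

S_{B/C} = (k₁/k₂)·C_A^2, so S₂/S₁ = (C_{A,2}/C_{A,1})^2.
= (2.03/7.68)^2 = (0.2643)^2 = 0.0699.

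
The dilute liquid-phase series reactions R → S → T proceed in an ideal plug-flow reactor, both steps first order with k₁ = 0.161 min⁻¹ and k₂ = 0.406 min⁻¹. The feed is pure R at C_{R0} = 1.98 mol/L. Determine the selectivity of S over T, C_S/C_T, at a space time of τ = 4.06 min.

For first-order series with pure R initially, C_S(τ) = k₁C_{R0}/(k₂−k₁)·(e^(−k₁τ) − e^(−k₂τ)).
e^(−k₁τ) = e^(−0.161×4.06) = e^(−0.6537) = 0.5201; e^(−k₂τ) = e^(−1.648) = 0.1924.
C_S = 0.161×1.98/(0.406−0.161) × (0.5201−0.1924) = 1.301×0.3278 = 0.4265 mol/L.
C_R = C_{R0}e^(−k₁τ) = 1.030 mol/L, so C_T = C_{R0}−C_R−C_S = 0.5236 mol/L; C_S/C_T = 0.814.

0.814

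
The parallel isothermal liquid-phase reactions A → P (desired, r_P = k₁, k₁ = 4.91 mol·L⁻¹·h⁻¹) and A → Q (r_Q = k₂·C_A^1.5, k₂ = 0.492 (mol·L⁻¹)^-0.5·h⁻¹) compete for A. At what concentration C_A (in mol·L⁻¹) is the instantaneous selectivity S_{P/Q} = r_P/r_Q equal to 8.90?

S_{P/Q} = (k₁/k₂)·C_A^-1.5 ⇒ C_A = (S·k₂/k₁)^(1/(-1.5)).
= (8.90×0.492/4.91)^(-0.6667) = (0.8918)^(-0.6667) = 1.08 mol·L⁻¹.

1.08 mol·L⁻¹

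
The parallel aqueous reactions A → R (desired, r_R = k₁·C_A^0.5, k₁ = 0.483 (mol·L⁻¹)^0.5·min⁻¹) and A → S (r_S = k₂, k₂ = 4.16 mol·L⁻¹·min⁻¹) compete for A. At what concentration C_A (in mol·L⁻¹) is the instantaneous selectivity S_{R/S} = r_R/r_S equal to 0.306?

6.95 mol·L⁻¹

S_{R/S} = (k₁/k₂)·C_A^0.5 ⇒ C_A = (S·k₂/k₁)^(2).
= (0.306×4.16/0.483)^(2) = (2.636)^(2) = 6.95 mol·L⁻¹.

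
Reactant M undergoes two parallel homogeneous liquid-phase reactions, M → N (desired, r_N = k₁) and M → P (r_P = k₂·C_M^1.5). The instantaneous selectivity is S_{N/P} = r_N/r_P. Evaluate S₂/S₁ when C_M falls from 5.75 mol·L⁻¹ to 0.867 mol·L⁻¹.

17.1

S_{N/P} = (k₁/k₂)·C_M^-1.5, so S₂/S₁ = (C_{M,2}/C_{M,1})^-1.5.
= (0.867/5.75)^(-1.5) = (0.1508)^(-1.5) = 17.1.
Selectivity toward N rises as C_M falls — low-concentration operation is favoured.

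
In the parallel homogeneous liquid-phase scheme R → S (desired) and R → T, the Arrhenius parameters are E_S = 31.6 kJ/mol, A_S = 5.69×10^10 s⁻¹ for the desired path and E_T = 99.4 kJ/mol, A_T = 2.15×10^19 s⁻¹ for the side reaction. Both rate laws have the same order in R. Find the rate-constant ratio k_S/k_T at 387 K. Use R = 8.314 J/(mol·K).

Since both paths have the same order in R, the concentration cancels and S_{S/T} = k_S/k_T = (A_S/A_T)·exp[(E_T−E_S)/(RT)].
(E_T−E_S)/(RT) = (99.4−31.6)×10³/(8.314×387) = 67800/3218 = 21.07.
k_S/k_T = (5.69×10^10/2.15×10^19)·exp(21.07) = 2.647×10^-9 × 1.417×10^9 = 3.75.

3.75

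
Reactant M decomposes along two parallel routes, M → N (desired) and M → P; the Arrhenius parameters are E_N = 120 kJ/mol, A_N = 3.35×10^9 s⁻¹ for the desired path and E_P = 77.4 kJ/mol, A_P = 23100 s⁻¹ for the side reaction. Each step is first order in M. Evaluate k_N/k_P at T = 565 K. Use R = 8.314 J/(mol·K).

Since both paths have the same order in M, the concentration cancels and S_{N/P} = k_N/k_P = (A_N/A_P)·exp[(E_P−E_N)/(RT)].
(E_P−E_N)/(RT) = (77.4−120)×10³/(8.314×565) = -42600/4697 = -9.069.
k_N/k_P = (3.35×10^9/23100)·exp(-9.069) = 1.450×10^5 × 1.152×10^-4 = 16.7.

16.7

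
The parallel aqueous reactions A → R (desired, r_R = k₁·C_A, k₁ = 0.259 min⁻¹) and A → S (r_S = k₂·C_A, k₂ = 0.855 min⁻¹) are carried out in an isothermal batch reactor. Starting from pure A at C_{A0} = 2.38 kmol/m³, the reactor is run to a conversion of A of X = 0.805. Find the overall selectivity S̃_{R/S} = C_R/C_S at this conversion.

0.303

C_A = C_{A0}(1−X) = 0.4641 kmol/m³.
Both paths are first order in A, so the instantaneous fraction to R is constant: dC_R/d(−C_A) = k₁/(k₁+k₂) = 0.2325.
C_R = 0.2325·(C_{A0}−C_A) = 0.2325×1.916 = 0.445 kmol/m³.
C_S = (C_{A0}−C_A)−C_R = 1.470 kmol/m³; S̃_{R/S} = 0.4454/1.470 = 0.303.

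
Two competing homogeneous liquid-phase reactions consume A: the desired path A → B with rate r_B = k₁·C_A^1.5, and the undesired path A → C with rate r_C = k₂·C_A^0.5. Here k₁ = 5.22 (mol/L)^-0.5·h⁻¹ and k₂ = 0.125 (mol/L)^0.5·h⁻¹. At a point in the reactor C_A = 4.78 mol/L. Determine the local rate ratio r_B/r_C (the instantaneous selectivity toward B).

200

S_{B/C} = r_B/r_C = (k₁·C_A^1.5)/(k₂·C_A^0.5) = (k₁/k₂)·C_A.
= (5.22×4.780^1.5) / (0.125×4.780^0.5) = 54.55/0.2733 = 200.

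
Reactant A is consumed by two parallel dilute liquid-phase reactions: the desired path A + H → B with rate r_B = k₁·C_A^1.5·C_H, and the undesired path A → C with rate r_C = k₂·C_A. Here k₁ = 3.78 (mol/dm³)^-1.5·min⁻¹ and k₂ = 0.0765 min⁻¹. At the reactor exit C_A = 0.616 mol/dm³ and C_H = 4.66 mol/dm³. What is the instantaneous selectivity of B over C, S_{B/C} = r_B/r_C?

181

S_{B/C} = r_B/r_C = (k₁·C_A^1.5·C_H)/(k₂·C_A) = (k₁/k₂)·C_A^0.5·C_H.
= (3.78×0.6160^1.5×4.660) / (0.0765×0.6160) = 8.516/0.04712 = 181.
Since the desired path is higher order in A, keeping C_A high (PFR or concentrated feed) favours B.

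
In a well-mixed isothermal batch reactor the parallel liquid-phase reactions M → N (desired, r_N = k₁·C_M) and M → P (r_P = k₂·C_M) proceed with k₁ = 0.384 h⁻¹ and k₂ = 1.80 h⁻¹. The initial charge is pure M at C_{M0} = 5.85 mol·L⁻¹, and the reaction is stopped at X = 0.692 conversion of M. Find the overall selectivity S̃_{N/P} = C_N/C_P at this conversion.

C_M = C_{M0}(1−X) = 1.802 mol·L⁻¹.
Both paths are first order in M, so the instantaneous fraction to N is constant: dC_N/d(−C_M) = k₁/(k₁+k₂) = 0.1758.
C_N = 0.1758·(C_{M0}−C_M) = 0.1758×4.048 = 0.712 mol·L⁻¹.
C_P = (C_{M0}−C_M)−C_N = 3.336 mol·L⁻¹; S̃_{N/P} = 0.7118/3.336 = 0.213.

0.213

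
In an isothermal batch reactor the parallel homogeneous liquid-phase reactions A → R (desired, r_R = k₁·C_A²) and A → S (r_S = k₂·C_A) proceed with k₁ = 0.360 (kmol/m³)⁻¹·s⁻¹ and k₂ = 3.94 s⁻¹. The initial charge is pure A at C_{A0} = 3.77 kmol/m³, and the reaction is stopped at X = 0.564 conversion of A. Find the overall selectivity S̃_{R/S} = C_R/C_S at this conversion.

C_A = C_{A0}(1−X) = 1.644 kmol/m³.
Along a PFR/batch, dC_S/dC_A = −r_S/(r_R+r_S) = −k₂/(k₂+k₁·C_A).
Integrating from C_{A0} to C_A: C_S = (3.94/0.360)·ln[(3.94+0.360·3.77)/(3.94+0.360·1.64)] = 10.94·ln(5.297/4.532) = 1.708 kmol/m³.
Then C_R = (C_{A0}−C_A) − C_S = 2.126 − 1.708 = 0.4182 kmol/m³.
S̃_{R/S} = C_R/C_S = 0.4182/1.708 = 0.245.

0.245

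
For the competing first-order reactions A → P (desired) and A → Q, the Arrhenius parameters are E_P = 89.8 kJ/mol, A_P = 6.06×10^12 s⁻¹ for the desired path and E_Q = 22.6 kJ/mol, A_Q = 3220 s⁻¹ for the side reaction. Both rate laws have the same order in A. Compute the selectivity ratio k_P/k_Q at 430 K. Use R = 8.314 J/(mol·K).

12.9

k_P/k_Q = (A_P/A_Q)·exp[−(E_P−E_Q)/(RT)] = (A_P/A_Q)·exp[(E_Q−E_P)/(RT)].
(E_Q−E_P)/(RT) = (22.6−89.8)×10³/(8.314×430) = -67200/3575 = -18.80.
k_P/k_Q = (6.06×10^12/3220)·exp(-18.80) = 1.882×10^9 × 6.863×10^-9 = 12.9.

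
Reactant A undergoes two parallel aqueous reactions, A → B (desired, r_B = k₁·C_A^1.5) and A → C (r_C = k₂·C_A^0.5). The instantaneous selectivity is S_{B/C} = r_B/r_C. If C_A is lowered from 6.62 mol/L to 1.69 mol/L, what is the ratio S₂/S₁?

0.255

S_{B/C} = (k₁/k₂)·C_A, so S₂/S₁ = (C_{A,2}/C_{A,1}).
= 1.69/6.62 = 0.255.
Selectivity toward B falls as C_A falls — high-concentration operation is favoured.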